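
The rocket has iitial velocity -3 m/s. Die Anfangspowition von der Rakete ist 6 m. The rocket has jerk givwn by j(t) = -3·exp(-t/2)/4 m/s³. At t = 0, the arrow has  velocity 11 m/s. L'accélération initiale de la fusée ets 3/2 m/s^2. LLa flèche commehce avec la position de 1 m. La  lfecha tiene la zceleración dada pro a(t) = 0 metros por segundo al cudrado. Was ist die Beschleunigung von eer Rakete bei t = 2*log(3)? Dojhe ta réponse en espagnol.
Debemos encontrar la antiderivada de nuestra ecuación de la sacudida j(t) = -3·exp(-t/2)/4 1 vez. Integrando la sacudida y usando la condición inicial a(0) = 3/2, obtenemos a(t) = 3·exp(-t/2)/2. De la ecuación de la aceleración a(t) = 3·exp(-t/2)/2, sustituimos t = 2*log(3) para obtener a = 1/2.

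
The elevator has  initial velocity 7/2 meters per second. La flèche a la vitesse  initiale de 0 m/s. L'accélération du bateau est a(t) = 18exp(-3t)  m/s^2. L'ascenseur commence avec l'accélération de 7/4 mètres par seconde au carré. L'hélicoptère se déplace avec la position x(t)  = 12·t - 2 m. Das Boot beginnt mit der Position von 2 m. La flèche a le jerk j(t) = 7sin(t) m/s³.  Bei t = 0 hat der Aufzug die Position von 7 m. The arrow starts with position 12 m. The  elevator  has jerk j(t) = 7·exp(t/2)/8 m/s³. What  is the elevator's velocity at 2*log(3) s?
We need to integrate our jerk equation j(t) = 7·exp(t/2)/8 2 times. The integral of jerk is acceleration. Using a(0) = 7/4, we get a(t) = 7·exp(t/2)/4. Taking ∫a(t)dt and applying v(0) = 7/2, we find v(t) = 7·exp(t/2)/2. Using v(t) = 7·exp(t/2)/2 and substituting t = 2*log(3), we find v = 21/2.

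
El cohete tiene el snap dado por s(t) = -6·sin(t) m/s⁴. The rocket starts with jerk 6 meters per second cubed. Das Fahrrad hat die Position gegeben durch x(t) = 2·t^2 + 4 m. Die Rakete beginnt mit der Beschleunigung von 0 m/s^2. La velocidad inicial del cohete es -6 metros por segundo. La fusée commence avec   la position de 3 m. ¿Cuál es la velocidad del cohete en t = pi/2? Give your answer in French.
Nous devons trouver l'intégrale de notre équation du snap s(t) = -6·sin(t) 3 fois. L'intégrale du snap est le jerk. En utilisant j(0) = 6, nous obtenons j(t) = 6·cos(t). L'intégrale du jerk est l'accélération. En utilisant a(0) = 0, nous obtenons a(t) = 6·sin(t). En prenant ∫a(t)dt et en appliquant v(0) = -6, nous trouvons v(t) = -6·cos(t). En utilisant v(t) = -6·cos(t) et en substituant t = pi/2, nous trouvons v = 0.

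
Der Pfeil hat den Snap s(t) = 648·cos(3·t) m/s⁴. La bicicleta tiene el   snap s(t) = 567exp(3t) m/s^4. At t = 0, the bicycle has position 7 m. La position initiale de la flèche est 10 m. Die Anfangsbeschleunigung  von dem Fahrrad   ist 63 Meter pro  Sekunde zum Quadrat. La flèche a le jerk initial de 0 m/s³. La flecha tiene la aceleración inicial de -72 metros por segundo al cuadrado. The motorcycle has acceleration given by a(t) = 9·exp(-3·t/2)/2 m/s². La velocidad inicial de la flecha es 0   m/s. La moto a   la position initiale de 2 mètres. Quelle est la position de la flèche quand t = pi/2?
En partant du snap s(t) = 648·cos(3·t), nous prenons 4 primitives. La primitive du snap est le jerk. En utilisant j(0) = 0, nous obtenons j(t) = 216·sin(3·t). En intégrant le jerk et en utilisant la condition initiale a(0) = -72, nous obtenons a(t) = -72·cos(3·t). La primitive de l'accélération est la vitesse. En utilisant v(0) = 0, nous obtenons v(t) = -24·sin(3·t). L'intégrale de la vitesse est la position. En utilisant x(0) = 10, nous obtenons x(t) = 8·cos(3·t) + 2. En utilisant x(t) = 8·cos(3·t) + 2 et en substituant t = pi/2, nous trouvons x = 2.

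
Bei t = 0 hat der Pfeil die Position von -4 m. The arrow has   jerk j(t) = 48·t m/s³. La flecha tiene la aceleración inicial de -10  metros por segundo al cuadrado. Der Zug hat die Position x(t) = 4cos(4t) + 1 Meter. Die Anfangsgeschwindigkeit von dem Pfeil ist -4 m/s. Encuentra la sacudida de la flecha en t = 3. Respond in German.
Mit j(t) = 48·t und Einsetzen von t = 3, finden wir j = 144.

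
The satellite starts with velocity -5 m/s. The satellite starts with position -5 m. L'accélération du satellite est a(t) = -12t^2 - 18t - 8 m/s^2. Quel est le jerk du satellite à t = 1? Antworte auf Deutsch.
Wir müssen unsere Gleichung für die Beschleunigung a(t) = -12·t^2 - 18·t - 8 1-mal ableiten. Durch Ableiten von der Beschleunigung erhalten wir den Ruck: j(t) = -24·t - 18. Mit j(t) = -24·t - 18 und Einsetzen von t = 1, finden wir j = -42.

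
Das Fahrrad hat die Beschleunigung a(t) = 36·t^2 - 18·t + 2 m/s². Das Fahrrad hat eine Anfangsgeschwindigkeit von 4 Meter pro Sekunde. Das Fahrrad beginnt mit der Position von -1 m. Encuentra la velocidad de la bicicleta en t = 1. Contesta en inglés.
We must find the antiderivative of our acceleration equation a(t) = 36·t^2 - 18·t + 2 1 time. Taking ∫a(t)dt and applying v(0) = 4, we find v(t) = 12·t^3 - 9·t^2 + 2·t + 4. From the given velocity equation v(t) = 12·t^3 - 9·t^2 + 2·t + 4, we substitute t = 1 to get v = 9.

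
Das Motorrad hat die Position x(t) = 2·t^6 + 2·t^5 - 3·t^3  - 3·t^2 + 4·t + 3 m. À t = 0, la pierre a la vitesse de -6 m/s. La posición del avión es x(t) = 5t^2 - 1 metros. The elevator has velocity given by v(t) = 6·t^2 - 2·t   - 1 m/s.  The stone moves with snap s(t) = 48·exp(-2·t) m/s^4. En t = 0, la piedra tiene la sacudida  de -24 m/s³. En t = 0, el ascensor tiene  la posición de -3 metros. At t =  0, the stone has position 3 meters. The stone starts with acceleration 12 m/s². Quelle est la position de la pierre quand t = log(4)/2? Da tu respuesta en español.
Para resolver esto, necesitamos tomar 4 antiderivadas de nuestra ecuación del snap s(t) = 48·exp(-2·t). La antiderivada del snap es la sacudida. Usando j(0) = -24, obtenemos j(t) = -24·exp(-2·t). Integrando la sacudida y usando la condición inicial a(0) = 12, obtenemos a(t) = 12·exp(-2·t). Tomando ∫a(t)dt y aplicando v(0) = -6, encontramos v(t) = -6·exp(-2·t). La integral de la velocidad, con x(0) = 3, da la posición: x(t) = 3·exp(-2·t). De la ecuación de la posición x(t) = 3·exp(-2·t), sustituimos t = log(4)/2 para obtener x = 3/4.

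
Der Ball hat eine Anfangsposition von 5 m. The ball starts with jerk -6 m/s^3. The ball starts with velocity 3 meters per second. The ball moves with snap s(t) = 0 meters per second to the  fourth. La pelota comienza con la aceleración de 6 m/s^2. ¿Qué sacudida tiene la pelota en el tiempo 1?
Debemos encontrar la integral de nuestra ecuación del snap s(t) = 0 1 vez. Tomando ∫s(t)dt y aplicando j(0) = -6, encontramos j(t) = -6. Tenemos la sacudida j(t) = -6. Sustituyendo t = 1: j(1) = -6.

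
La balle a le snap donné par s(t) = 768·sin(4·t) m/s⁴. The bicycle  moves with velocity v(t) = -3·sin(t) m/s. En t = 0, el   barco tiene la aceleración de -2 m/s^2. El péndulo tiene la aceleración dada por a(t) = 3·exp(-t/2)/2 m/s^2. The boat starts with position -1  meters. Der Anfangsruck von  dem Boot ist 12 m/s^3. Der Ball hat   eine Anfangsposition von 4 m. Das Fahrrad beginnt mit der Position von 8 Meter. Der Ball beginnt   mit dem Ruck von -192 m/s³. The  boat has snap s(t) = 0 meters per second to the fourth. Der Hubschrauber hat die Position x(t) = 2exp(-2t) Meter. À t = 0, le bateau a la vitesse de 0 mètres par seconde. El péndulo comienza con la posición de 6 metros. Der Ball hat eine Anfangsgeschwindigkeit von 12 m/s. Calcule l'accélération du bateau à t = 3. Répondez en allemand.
Wir müssen unsere Gleichung für den Snap s(t) = 0 2-mal integrieren. Die Stammfunktion von dem Snap, mit j(0) = 12, ergibt den Ruck: j(t) = 12. Die Stammfunktion von dem Ruck ist die Beschleunigung. Mit a(0) = -2 erhalten wir a(t) = 12·t - 2. Wir haben die Beschleunigung a(t) = 12·t - 2. Durch Einsetzen von t = 3: a(3) = 34.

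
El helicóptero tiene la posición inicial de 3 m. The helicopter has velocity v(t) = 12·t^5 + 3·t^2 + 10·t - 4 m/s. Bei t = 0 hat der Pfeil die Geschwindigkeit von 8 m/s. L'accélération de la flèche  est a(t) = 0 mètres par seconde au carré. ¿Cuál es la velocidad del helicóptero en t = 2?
Usando v(t) = 12·t^5 + 3·t^2 + 10·t - 4 y sustituyendo t = 2, encontramos v = 412.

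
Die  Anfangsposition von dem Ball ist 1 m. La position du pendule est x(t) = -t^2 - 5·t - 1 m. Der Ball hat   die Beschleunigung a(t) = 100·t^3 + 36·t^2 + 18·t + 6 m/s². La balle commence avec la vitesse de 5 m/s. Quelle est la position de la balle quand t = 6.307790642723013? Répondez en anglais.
To find the answer, we compute 2 antiderivatives of a(t) = 100·t^3 + 36·t^2 + 18·t + 6. The integral of acceleration is velocity. Using v(0) = 5, we get v(t) = 25·t^4 + 12·t^3 + 9·t^2 + 6·t + 5. Integrating velocity and using the initial condition x(0) = 1, we get x(t) = 5·t^5 + 3·t^4 + 3·t^3 + 3·t^2 + 5·t + 1. We have position x(t) = 5·t^5 + 3·t^4 + 3·t^3 + 3·t^2 + 5·t + 1. Substituting t = 6.307790642723013: x(6.307790642723013) = 55583.5401142431.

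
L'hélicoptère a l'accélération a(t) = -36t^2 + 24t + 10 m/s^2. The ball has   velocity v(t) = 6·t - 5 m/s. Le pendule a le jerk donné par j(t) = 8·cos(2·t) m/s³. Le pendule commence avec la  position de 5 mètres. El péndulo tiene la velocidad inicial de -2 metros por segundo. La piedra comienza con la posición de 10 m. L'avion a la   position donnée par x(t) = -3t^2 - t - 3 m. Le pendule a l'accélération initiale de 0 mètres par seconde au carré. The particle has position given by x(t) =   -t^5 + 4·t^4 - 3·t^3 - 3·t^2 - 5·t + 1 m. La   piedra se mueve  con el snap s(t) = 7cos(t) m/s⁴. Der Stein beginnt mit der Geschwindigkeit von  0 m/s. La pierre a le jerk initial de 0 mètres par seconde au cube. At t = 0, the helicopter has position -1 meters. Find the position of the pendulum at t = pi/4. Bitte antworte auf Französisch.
En partant du jerk j(t) = 8·cos(2·t), nous prenons 3 intégrales. En prenant ∫j(t)dt et en appliquant a(0) = 0, nous trouvons a(t) = 4·sin(2·t). La primitive de l'accélération, avec v(0) = -2, donne la vitesse: v(t) = -2·cos(2·t). L'intégrale de la vitesse est la position. En utilisant x(0) = 5, nous obtenons x(t) = 5 - sin(2·t). Nous avons la position x(t) = 5 - sin(2·t). En substituant t = pi/4: x(pi/4) = 4.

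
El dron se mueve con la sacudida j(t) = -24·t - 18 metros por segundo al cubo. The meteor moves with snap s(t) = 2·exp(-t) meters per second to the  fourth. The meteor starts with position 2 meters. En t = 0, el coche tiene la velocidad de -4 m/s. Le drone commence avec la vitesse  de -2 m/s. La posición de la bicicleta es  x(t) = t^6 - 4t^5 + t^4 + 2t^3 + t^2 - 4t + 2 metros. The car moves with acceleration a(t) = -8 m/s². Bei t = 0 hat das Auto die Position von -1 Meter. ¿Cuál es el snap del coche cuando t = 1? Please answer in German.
Wir müssen unsere Gleichung für die Beschleunigung a(t) = -8 2-mal ableiten. Die Ableitung von der Beschleunigung ergibt den Ruck: j(t) = 0. Durch Ableiten von dem Ruck erhalten wir den Snap: s(t) = 0. Mit s(t) = 0 und Einsetzen von t = 1, finden wir s = 0.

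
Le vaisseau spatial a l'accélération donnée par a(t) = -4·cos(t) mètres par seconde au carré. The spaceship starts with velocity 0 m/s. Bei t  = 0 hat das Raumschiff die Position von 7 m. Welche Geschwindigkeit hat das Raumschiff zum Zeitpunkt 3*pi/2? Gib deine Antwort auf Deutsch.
Wir müssen unsere Gleichung für die Beschleunigung a(t) = -4·cos(t) 1-mal integrieren. Die Stammfunktion von der Beschleunigung ist die Geschwindigkeit. Mit v(0) = 0 erhalten wir v(t) = -4·sin(t). Mit v(t) = -4·sin(t) und Einsetzen von t = 3*pi/2, finden wir v = 4.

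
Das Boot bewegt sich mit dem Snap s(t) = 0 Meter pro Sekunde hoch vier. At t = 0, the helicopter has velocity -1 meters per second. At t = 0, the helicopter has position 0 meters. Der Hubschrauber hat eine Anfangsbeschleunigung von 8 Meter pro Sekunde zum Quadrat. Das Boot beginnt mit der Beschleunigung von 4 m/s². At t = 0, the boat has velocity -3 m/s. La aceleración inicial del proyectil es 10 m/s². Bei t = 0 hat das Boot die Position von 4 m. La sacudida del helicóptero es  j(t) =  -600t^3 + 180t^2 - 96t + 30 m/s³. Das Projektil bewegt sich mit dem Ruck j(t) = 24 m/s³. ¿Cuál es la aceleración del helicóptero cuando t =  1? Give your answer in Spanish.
Debemos encontrar la antiderivada de nuestra ecuación de la sacudida j(t) = -600·t^3 + 180·t^2 - 96·t + 30 1 vez. La antiderivada de la sacudida, con a(0) = 8, da la aceleración: a(t) = -150·t^4 + 60·t^3 - 48·t^2 + 30·t + 8. Tenemos la aceleración a(t) = -150·t^4 + 60·t^3 - 48·t^2 + 30·t + 8. Sustituyendo t = 1: a(1) = -100.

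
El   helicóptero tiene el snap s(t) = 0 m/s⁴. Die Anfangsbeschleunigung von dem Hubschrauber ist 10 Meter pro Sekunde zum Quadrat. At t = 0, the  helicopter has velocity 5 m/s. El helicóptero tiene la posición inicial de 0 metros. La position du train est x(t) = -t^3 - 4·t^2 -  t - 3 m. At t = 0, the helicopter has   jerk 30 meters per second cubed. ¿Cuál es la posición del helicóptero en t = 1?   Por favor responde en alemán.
Wir müssen das Integral unserer Gleichung für den Snap s(t) = 0 4-mal finden. Das Integral von dem Snap, mit j(0) = 30, ergibt den Ruck: j(t) = 30. Mit ∫j(t)dt und Anwendung von a(0) = 10, finden wir a(t) = 30·t + 10. Durch Integration von der Beschleunigung und Verwendung der Anfangsbedingung v(0) = 5, erhalten wir v(t) = 15·t^2 + 10·t + 5. Mit ∫v(t)dt und Anwendung von x(0) = 0, finden wir x(t) = 5·t^3 + 5·t^2 + 5·t. Mit x(t) = 5·t^3 + 5·t^2 + 5·t und Einsetzen von t = 1, finden wir x = 15.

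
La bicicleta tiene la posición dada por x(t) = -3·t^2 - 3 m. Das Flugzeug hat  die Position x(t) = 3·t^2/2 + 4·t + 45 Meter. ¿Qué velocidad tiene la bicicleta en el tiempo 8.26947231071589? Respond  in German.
Um dies zu lösen, müssen wir 1 Ableitung unserer Gleichung für die Position x(t) = -3·t^2 - 3 nehmen. Durch Ableiten von der Position erhalten wir die Geschwindigkeit: v(t) = -6·t. Wir haben die Geschwindigkeit v(t) = -6·t. Durch Einsetzen von t = 8.26947231071589: v(8.26947231071589) = -49.6168338642953.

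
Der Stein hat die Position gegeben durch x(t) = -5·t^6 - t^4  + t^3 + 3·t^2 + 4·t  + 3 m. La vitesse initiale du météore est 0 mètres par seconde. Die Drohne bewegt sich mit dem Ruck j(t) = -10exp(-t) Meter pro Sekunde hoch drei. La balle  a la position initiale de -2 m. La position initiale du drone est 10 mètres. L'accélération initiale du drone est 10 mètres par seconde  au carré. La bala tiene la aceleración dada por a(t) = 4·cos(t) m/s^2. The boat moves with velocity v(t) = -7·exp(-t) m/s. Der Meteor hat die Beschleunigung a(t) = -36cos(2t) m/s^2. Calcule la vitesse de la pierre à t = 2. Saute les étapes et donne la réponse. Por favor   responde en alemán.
v(2) = -964.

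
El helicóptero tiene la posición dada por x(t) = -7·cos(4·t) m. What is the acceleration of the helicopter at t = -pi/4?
Starting from position x(t) = -7·cos(4·t), we take 2 derivatives. Taking d/dt of x(t), we find v(t) = 28·sin(4·t). Taking d/dt of v(t), we find a(t) = 112·cos(4·t). Using a(t) = 112·cos(4·t) and substituting t = -pi/4, we find a = -112.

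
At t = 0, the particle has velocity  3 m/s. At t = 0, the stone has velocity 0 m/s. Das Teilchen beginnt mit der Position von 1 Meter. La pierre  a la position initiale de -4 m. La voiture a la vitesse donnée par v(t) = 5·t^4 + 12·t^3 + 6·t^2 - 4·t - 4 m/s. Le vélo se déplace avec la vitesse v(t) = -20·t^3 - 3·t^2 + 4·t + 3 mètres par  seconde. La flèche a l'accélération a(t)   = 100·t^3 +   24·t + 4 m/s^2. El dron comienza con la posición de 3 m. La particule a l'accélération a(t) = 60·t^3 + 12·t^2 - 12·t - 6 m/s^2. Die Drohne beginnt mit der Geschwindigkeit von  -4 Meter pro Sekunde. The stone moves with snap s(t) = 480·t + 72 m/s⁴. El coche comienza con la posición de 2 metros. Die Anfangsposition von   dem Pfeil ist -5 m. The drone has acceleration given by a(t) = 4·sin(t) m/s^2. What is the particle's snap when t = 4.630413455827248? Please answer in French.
Pour résoudre ceci, nous devons prendre 2 dérivées de notre équation de l'accélération a(t) = 60·t^3 + 12·t^2 - 12·t - 6. En prenant d/dt de a(t), nous trouvons j(t) = 180·t^2 + 24·t - 12. La dérivée du jerk donne le snap: s(t) = 360·t + 24. Nous avons le snap s(t) = 360·t + 24. En substituant t = 4.630413455827248: s(4.630413455827248) = 1690.94884409781.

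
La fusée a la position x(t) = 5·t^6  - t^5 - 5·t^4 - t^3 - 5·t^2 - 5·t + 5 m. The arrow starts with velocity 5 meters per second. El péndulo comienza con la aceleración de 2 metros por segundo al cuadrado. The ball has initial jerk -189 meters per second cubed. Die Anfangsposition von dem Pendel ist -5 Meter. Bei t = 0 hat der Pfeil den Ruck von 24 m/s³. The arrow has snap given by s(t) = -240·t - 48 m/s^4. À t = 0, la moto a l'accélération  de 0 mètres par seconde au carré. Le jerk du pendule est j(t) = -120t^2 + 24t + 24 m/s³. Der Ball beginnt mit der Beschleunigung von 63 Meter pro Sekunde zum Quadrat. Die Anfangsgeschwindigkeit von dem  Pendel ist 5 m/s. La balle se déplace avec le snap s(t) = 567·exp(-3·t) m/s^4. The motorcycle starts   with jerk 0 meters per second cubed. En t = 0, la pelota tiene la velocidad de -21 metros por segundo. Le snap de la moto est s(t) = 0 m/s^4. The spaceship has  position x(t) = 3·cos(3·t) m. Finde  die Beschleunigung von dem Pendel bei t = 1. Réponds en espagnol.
Necesitamos integrar nuestra ecuación de la sacudida j(t) = -120·t^2 + 24·t + 24 1 vez. Integrando la sacudida y usando la condición inicial a(0) = 2, obtenemos a(t) = -40·t^3 + 12·t^2 + 24·t + 2. De la ecuación de la aceleración a(t) = -40·t^3 + 12·t^2 + 24·t + 2, sustituimos t = 1 para obtener a = -2.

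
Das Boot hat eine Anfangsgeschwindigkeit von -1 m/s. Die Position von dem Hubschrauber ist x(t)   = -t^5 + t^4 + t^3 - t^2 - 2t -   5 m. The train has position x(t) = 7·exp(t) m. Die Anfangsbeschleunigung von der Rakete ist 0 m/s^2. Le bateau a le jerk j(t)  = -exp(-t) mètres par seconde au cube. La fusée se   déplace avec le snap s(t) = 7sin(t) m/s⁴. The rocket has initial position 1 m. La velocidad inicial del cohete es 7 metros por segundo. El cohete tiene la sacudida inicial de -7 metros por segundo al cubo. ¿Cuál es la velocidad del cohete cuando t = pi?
Debemos encontrar la antiderivada de nuestra ecuación del snap s(t) = 7·sin(t) 3 veces. Tomando ∫s(t)dt y aplicando j(0) = -7, encontramos j(t) = -7·cos(t). La antiderivada de la sacudida es la aceleración. Usando a(0) = 0, obtenemos a(t) = -7·sin(t). Integrando la aceleración y usando la condición inicial v(0) = 7, obtenemos v(t) = 7·cos(t). De la ecuación de la velocidad v(t) = 7·cos(t), sustituimos t = pi para obtener v = -7.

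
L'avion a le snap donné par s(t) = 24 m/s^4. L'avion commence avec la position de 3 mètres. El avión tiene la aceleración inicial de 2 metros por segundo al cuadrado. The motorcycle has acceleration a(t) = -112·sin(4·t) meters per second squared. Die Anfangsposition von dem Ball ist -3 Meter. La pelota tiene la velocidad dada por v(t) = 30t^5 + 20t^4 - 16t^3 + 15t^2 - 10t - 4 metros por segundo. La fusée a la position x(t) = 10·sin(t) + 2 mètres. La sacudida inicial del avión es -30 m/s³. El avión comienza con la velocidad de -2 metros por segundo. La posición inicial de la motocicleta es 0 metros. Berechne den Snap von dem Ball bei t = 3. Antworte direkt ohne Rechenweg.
Die Antwort ist 17544.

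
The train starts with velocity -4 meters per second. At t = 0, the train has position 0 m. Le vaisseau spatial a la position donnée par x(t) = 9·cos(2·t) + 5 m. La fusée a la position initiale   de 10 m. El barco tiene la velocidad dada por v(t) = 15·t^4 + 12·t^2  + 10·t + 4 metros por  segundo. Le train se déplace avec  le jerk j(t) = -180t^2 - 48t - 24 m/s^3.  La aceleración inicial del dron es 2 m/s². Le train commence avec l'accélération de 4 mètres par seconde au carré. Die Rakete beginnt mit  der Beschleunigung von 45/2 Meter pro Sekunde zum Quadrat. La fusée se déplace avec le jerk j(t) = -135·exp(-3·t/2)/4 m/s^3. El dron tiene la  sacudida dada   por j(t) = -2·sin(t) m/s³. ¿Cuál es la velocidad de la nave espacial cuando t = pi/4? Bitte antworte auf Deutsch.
Ausgehend von der Position x(t) = 9·cos(2·t) + 5, nehmen wir 1 Ableitung. Durch Ableiten von der Position erhalten wir die Geschwindigkeit: v(t) = -18·sin(2·t). Wir haben die Geschwindigkeit v(t) = -18·sin(2·t). Durch Einsetzen von t = pi/4: v(pi/4) = -18.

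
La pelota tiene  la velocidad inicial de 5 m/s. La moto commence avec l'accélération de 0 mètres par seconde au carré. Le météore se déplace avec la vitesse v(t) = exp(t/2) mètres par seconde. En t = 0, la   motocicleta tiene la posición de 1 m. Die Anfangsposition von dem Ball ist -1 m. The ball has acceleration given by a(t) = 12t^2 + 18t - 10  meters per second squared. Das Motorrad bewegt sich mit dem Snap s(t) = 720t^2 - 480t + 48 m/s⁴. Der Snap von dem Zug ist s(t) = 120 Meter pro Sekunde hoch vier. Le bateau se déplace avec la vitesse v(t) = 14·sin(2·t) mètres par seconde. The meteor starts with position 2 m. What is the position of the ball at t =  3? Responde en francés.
En partant de l'accélération a(t) = 12·t^2 + 18·t - 10, nous prenons 2 primitives. La primitive de l'accélération, avec v(0) = 5, donne la vitesse: v(t) = 4·t^3 + 9·t^2 - 10·t + 5. La primitive de la vitesse, avec x(0) = -1, donne la position: x(t) = t^4 + 3·t^3 - 5·t^2 + 5·t - 1. En utilisant x(t) = t^4 + 3·t^3 - 5·t^2 + 5·t - 1 et en substituant t = 3, nous trouvons x = 131.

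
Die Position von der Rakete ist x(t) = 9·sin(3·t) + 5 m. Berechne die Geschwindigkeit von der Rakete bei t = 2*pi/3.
Um dies zu lösen, müssen wir 1 Ableitung unserer Gleichung für die Position x(t) = 9·sin(3·t) + 5 nehmen. Die Ableitung von der Position ergibt die Geschwindigkeit: v(t) = 27·cos(3·t). Mit v(t) = 27·cos(3·t) und Einsetzen von t = 2*pi/3, finden wir v = 27.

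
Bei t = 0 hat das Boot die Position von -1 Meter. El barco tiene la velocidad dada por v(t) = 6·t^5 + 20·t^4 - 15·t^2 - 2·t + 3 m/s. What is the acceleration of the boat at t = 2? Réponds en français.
Nous devons dériver notre équation de la vitesse v(t) = 6·t^5 + 20·t^4 - 15·t^2 - 2·t + 3 1 fois. En prenant d/dt de v(t), nous trouvons a(t) = 30·t^4 + 80·t^3 - 30·t - 2. Nous avons l'accélération a(t) = 30·t^4 + 80·t^3 - 30·t - 2. En substituant t = 2: a(2) = 1058.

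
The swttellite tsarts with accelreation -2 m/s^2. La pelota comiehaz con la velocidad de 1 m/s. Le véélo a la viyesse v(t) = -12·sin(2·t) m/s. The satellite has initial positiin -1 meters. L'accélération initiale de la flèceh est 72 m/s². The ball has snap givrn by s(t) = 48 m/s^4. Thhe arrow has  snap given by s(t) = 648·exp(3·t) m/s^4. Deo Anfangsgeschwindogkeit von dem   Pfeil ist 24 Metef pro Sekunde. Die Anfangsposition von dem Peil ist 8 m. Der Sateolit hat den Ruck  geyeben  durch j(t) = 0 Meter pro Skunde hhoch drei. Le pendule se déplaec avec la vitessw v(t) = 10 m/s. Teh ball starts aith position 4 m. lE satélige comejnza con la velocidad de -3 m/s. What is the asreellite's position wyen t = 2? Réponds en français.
Pour résoudre ceci, nous devons prendre 3 primitives de notre équation du jerk j(t) = 0. En prenant ∫j(t)dt et en appliquant a(0) = -2, nous trouvons a(t) = -2. L'intégrale de l'accélération, avec v(0) = -3, donne la vitesse: v(t) = -2·t - 3. En prenant ∫v(t)dt et en appliquant x(0) = -1, nous trouvons x(t) = -t^2 - 3·t - 1. De l'équation de la position x(t) = -t^2 - 3·t - 1, nous substituons t = 2 pour obtenir x = -11.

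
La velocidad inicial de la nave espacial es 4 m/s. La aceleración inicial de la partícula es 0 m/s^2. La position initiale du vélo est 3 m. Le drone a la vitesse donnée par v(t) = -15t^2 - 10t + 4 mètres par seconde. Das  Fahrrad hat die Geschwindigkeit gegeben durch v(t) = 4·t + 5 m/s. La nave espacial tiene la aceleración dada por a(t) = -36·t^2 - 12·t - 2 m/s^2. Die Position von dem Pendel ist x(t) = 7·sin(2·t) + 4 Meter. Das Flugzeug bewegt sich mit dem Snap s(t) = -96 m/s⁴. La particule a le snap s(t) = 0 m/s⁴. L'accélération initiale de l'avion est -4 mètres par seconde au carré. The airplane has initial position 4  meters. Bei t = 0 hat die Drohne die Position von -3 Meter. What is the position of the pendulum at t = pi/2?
From the given position equation x(t) = 7·sin(2·t) + 4, we substitute t = pi/2 to get x = 4.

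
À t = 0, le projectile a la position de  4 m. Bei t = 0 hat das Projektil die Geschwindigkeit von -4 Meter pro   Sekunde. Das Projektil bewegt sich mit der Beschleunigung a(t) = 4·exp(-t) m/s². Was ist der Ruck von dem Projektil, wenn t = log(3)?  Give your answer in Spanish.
Para resolver esto, necesitamos tomar 1 derivada de nuestra ecuación de la aceleración a(t) = 4·exp(-t). Derivando la aceleración, obtenemos la sacudida: j(t) = -4·exp(-t). De la ecuación de la sacudida j(t) = -4·exp(-t), sustituimos t = log(3) para obtener j = -4/3.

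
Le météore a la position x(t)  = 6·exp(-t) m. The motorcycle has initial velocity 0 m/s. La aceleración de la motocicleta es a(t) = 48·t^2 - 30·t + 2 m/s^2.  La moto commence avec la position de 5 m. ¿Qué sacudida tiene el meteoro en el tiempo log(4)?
Partiendo de la posición x(t) = 6·exp(-t), tomamos 3 derivadas. Derivando la posición, obtenemos la velocidad: v(t) = -6·exp(-t). Derivando la velocidad, obtenemos la aceleración: a(t) = 6·exp(-t). La derivada de la aceleración da la sacudida: j(t) = -6·exp(-t). De la ecuación de la sacudida j(t) = -6·exp(-t), sustituimos t = log(4) para obtener j = -3/2.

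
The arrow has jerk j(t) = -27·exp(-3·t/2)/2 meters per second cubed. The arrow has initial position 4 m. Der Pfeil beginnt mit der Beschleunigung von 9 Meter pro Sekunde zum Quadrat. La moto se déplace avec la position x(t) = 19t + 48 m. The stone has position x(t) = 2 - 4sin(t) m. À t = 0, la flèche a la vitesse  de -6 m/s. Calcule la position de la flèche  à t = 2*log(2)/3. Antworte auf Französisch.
En partant du jerk j(t) = -27·exp(-3·t/2)/2, nous prenons 3 primitives. En intégrant le jerk et en utilisant la condition initiale a(0) = 9, nous obtenons a(t) = 9·exp(-3·t/2). L'intégrale de l'accélération est la vitesse. En utilisant v(0) = -6, nous obtenons v(t) = -6·exp(-3·t/2). En prenant ∫v(t)dt et en appliquant x(0) = 4, nous trouvons x(t) = 4·exp(-3·t/2). Nous avons la position x(t) = 4·exp(-3·t/2). En substituant t = 2*log(2)/3: x(2*log(2)/3) = 2.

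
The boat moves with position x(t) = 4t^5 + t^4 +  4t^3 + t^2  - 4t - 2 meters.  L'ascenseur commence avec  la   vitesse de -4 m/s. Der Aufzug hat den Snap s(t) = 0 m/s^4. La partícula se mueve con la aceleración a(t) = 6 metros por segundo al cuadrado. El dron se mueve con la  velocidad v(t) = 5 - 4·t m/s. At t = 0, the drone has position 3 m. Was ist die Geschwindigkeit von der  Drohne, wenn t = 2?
Aus der Gleichung für die Geschwindigkeit v(t) = 5 - 4·t, setzen wir t = 2 ein und erhalten v = -3.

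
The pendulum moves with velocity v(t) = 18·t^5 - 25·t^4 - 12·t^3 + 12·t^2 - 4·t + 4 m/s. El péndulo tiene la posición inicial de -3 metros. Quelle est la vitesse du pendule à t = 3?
En utilisant v(t) = 18·t^5 - 25·t^4 - 12·t^3 + 12·t^2 - 4·t + 4 et en substituant t = 3, nous trouvons v = 2125.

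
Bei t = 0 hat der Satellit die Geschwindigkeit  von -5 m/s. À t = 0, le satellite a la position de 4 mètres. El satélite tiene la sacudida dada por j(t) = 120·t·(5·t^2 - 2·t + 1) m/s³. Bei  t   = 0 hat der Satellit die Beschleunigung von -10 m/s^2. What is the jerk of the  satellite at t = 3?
Using j(t) = 120·t·(5·t^2 - 2·t + 1) and substituting t = 3, we find j = 14400.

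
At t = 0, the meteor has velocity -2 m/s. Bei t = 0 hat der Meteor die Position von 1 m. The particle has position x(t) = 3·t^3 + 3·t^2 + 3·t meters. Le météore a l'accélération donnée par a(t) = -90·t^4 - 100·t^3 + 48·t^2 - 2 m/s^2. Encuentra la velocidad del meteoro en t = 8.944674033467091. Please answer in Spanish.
Para resolver esto, necesitamos tomar 1 antiderivada de nuestra ecuación de la aceleración a(t) = -90·t^4 - 100·t^3 + 48·t^2 - 2. Integrando la aceleración y usando la condición inicial v(0) = -2, obtenemos v(t) = -18·t^5 - 25·t^4 + 16·t^3 - 2·t - 2. Usando v(t) = -18·t^5 - 25·t^4 + 16·t^3 - 2·t - 2 y sustituyendo t = 8.944674033467091, encontramos v = -1179210.22061068.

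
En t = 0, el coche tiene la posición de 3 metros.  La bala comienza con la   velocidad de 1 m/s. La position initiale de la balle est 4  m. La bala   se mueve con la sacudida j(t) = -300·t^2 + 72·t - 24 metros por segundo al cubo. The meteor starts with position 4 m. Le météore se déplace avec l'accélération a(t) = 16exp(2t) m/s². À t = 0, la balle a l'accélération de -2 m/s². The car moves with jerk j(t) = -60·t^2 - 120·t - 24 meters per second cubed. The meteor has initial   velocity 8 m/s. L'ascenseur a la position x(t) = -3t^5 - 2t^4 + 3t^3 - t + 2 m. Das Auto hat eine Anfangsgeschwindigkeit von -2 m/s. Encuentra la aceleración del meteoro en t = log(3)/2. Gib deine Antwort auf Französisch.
En utilisant a(t) = 16·exp(2·t) et en substituant t = log(3)/2, nous trouvons a = 48.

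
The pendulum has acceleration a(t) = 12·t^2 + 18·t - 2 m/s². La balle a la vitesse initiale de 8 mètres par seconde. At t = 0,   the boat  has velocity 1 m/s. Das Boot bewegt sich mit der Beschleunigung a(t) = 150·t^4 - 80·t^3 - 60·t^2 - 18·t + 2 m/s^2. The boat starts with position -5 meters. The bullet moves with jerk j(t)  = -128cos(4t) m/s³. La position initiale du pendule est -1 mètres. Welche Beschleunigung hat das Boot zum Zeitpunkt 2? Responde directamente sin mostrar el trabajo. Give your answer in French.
La réponse est 1486.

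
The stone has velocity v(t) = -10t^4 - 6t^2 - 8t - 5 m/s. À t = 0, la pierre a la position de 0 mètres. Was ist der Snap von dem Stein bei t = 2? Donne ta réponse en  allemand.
Ausgehend von der Geschwindigkeit v(t) = -10·t^4 - 6·t^2 - 8·t - 5, nehmen wir 3 Ableitungen. Durch Ableiten von der Geschwindigkeit erhalten wir die Beschleunigung: a(t) = -40·t^3 - 12·t - 8. Durch Ableiten von der Beschleunigung erhalten wir den Ruck: j(t) = -120·t^2 - 12. Durch Ableiten von dem Ruck erhalten wir den Snap: s(t) = -240·t. Wir haben den Snap s(t) = -240·t. Durch Einsetzen von t = 2: s(2) = -480.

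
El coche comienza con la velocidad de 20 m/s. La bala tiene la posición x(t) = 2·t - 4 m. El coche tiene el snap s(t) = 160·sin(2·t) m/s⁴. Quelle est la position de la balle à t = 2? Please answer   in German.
Aus der Gleichung für die Position x(t) = 2·t - 4, setzen wir t = 2 ein und erhalten x = 0.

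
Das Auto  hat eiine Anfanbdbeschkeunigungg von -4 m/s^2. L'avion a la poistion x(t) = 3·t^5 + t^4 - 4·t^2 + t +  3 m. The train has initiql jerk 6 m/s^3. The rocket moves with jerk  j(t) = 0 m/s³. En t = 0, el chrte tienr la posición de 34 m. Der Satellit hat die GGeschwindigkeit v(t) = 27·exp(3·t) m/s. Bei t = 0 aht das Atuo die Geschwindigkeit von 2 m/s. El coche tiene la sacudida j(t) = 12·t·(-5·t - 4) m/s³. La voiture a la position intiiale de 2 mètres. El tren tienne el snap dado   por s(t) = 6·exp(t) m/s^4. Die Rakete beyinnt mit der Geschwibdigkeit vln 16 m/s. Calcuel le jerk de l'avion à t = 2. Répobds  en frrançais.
Nous devons dériver notre équation de la position x(t) = 3·t^5 + t^4 - 4·t^2 + t + 3 3 fois. En dérivant la position, nous obtenons la vitesse: v(t) = 15·t^4 + 4·t^3 - 8·t + 1. En dérivant la vitesse, nous obtenons l'accélération: a(t) = 60·t^3 + 12·t^2 - 8. En dérivant l'accélération, nous obtenons le jerk: j(t) = 180·t^2 + 24·t. En utilisant j(t) = 180·t^2 + 24·t et en substituant t = 2, nous trouvons j = 768.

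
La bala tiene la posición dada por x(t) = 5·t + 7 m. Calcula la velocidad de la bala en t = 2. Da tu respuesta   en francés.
Nous devons dériver notre équation de la position x(t) = 5·t + 7 1 fois. En prenant d/dt de x(t), nous trouvons v(t) = 5. Nous avons la vitesse v(t) = 5. En substituant t = 2: v(2) = 5.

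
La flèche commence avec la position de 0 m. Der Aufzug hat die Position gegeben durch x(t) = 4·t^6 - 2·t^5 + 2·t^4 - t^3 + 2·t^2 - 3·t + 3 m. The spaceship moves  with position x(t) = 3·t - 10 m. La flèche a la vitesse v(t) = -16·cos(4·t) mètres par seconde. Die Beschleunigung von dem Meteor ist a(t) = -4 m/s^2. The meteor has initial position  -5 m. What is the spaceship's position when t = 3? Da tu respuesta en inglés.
From the given position equation x(t) = 3·t - 10, we substitute t = 3 to get x = -1.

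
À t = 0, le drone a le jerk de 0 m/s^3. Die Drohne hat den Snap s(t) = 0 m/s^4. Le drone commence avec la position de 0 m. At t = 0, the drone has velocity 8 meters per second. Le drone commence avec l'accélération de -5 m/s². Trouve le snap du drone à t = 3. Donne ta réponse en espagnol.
Tenemos el snap s(t) = 0. Sustituyendo t = 3: s(3) = 0.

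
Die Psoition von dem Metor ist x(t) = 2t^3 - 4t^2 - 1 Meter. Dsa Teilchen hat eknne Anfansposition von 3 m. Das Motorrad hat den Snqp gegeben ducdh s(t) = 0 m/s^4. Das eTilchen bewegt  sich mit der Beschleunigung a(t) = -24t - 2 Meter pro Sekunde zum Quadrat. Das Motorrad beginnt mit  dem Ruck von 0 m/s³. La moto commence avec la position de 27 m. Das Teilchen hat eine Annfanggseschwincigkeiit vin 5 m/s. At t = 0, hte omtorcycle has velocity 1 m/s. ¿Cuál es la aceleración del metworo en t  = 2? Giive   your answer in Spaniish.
Debemos derivar nuestra ecuación de la posición x(t) = 2·t^3 - 4·t^2 - 1 2 veces. Tomando d/dt de x(t), encontramos v(t) = 6·t^2 - 8·t. Derivando la velocidad, obtenemos la aceleración: a(t) = 12·t - 8. De la ecuación de la aceleración a(t) = 12·t - 8, sustituimos t = 2 para obtener a = 16.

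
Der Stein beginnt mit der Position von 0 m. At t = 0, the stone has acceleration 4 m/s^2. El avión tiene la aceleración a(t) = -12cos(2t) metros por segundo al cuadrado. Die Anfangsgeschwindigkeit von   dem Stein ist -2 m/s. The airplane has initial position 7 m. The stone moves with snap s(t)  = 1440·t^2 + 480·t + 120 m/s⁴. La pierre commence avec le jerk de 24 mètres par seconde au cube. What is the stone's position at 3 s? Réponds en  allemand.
Ausgehend von dem Snap s(t) = 1440·t^2 + 480·t + 120, nehmen wir 4 Integrale. Mit ∫s(t)dt und Anwendung von j(0) = 24, finden wir j(t) = 480·t^3 + 240·t^2 + 120·t + 24. Durch Integration von dem Ruck und Verwendung der Anfangsbedingung a(0) = 4, erhalten wir a(t) = 120·t^4 + 80·t^3 + 60·t^2 + 24·t + 4. Durch Integration von der Beschleunigung und Verwendung der Anfangsbedingung v(0) = -2, erhalten wir v(t) = 24·t^5 + 20·t^4 + 20·t^3 + 12·t^2 + 4·t - 2. Die Stammfunktion von der Geschwindigkeit ist die Position. Mit x(0) = 0 erhalten wir x(t) = 4·t^6 + 4·t^5 + 5·t^4 + 4·t^3 + 2·t^2 - 2·t. Mit x(t) = 4·t^6 + 4·t^5 + 5·t^4 + 4·t^3 + 2·t^2 - 2·t und Einsetzen von t = 3, finden wir x = 4413.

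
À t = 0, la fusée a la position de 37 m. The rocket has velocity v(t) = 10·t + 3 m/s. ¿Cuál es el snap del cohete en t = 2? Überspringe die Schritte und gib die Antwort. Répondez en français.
s(2) = 0.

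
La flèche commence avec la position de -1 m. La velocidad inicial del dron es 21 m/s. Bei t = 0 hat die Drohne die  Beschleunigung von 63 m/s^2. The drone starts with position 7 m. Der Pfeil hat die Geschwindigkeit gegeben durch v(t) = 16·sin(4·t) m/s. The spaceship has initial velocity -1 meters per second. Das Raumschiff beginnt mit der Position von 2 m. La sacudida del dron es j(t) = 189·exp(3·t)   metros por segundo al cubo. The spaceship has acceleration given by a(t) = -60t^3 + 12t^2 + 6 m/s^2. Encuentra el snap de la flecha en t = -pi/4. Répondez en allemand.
Ausgehend von der Geschwindigkeit v(t) = 16·sin(4·t), nehmen wir 3 Ableitungen. Mit d/dt von v(t) finden wir a(t) = 64·cos(4·t). Mit d/dt von a(t) finden wir j(t) = -256·sin(4·t). Durch Ableiten von dem Ruck erhalten wir den Snap: s(t) = -1024·cos(4·t). Aus der Gleichung für den Snap s(t) = -1024·cos(4·t), setzen wir t = -pi/4 ein und erhalten s = 1024.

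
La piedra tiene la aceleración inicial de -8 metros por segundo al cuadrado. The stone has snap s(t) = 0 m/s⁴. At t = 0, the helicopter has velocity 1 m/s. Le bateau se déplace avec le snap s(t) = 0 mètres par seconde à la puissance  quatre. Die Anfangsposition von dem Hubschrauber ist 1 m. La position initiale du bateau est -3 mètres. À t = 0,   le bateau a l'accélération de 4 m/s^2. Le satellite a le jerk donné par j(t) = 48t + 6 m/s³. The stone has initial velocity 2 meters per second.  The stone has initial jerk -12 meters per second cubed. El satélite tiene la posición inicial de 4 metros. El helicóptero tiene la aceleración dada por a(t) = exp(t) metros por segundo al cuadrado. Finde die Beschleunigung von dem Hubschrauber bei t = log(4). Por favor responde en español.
Tenemos la aceleración a(t) = exp(t). Sustituyendo t = log(4): a(log(4)) = 4.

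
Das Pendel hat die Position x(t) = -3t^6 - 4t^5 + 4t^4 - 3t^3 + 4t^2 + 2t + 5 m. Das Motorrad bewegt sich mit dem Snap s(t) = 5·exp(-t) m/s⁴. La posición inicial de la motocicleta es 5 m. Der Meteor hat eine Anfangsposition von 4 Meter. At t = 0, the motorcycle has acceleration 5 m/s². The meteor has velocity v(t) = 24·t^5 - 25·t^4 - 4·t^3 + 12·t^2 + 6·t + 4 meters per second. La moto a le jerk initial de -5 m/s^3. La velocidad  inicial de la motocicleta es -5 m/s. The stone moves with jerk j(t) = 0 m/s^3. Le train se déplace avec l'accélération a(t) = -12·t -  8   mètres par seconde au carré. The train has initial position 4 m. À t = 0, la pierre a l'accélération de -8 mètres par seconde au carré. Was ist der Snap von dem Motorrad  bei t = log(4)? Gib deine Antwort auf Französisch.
De l'équation du snap s(t) = 5·exp(-t), nous substituons t = log(4) pour obtenir s = 5/4.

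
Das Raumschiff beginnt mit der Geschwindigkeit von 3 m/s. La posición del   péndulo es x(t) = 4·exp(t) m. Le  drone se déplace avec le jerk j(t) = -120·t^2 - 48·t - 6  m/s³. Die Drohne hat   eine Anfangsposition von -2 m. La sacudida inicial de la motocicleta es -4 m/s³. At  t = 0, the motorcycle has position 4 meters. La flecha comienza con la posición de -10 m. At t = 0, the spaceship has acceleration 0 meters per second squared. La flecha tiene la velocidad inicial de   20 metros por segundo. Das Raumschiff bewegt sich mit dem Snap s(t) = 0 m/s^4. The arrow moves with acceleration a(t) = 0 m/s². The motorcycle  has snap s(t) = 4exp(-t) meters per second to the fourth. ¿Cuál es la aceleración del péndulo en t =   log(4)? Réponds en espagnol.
Partiendo de la posición x(t) = 4·exp(t), tomamos 2 derivadas. Derivando la posición, obtenemos la velocidad: v(t) = 4·exp(t). Tomando d/dt de v(t), encontramos a(t) = 4·exp(t). Tenemos la aceleración a(t) = 4·exp(t). Sustituyendo t = log(4): a(log(4)) = 16.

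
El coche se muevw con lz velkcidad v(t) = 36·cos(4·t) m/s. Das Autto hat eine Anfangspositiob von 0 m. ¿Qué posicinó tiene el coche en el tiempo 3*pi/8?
Partiendo de la velocidad v(t) = 36·cos(4·t), tomamos 1 antiderivada. Integrando la velocidad y usando la condición inicial x(0) = 0, obtenemos x(t) = 9·sin(4·t). De la ecuación de la posición x(t) = 9·sin(4·t), sustituimos t = 3*pi/8 para obtener x = -9.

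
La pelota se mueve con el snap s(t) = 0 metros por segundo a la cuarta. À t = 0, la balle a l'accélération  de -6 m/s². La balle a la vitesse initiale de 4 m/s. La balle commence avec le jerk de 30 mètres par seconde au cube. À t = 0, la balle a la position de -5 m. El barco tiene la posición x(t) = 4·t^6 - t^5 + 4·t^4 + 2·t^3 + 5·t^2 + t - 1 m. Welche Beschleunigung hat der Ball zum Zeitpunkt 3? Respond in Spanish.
Necesitamos integrar nuestra ecuación del snap s(t) = 0 2 veces. La antiderivada del snap, con j(0) = 30, da la sacudida: j(t) = 30. La integral de la sacudida es la aceleración. Usando a(0) = -6, obtenemos a(t) = 30·t - 6. Usando a(t) = 30·t - 6 y sustituyendo t = 3, encontramos a = 84.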